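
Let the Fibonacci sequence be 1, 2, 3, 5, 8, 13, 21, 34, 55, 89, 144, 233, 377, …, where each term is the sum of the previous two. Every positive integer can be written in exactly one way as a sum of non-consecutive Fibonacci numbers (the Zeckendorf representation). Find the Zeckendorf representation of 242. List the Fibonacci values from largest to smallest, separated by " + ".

233 + 8 + 1

Repeatedly subtract the largest Fibonacci number that fits:
242: greatest Fibonacci not exceeding it is 233, leaving 9
9: greatest Fibonacci not exceeding it is 8, leaving 1
1: greatest Fibonacci not exceeding it is 1, leaving 0
So 242 = 233 + 8 + 1, with no two terms consecutive in the sequence.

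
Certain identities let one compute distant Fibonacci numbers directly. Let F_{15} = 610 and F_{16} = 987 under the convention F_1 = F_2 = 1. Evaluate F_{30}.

By the doubling identity F_{2k} = F_k(2F_{k+1} − F_k): F_{30} = 610·(2·987 − 610) = 610·1364 = 832040.

832040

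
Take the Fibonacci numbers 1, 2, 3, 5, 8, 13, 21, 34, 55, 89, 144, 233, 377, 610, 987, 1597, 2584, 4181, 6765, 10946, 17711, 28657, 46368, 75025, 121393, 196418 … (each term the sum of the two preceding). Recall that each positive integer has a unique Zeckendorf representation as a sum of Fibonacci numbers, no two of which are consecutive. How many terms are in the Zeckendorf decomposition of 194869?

Repeatedly subtract the largest Fibonacci number that fits:
194869 − 121393 = 73476
73476 − 46368 = 27108
27108 − 17711 = 9397
9397 − 6765 = 2632
2632 − 2584 = 48
48 − 34 = 14
14 − 13 = 1
1 − 1 = 0
194869 = 121393 + 46368 + 17711 + 6765 + 2584 + 34 + 13 + 1, which has 8 terms.

8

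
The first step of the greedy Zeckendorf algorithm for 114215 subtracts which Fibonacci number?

75025 ≤ 114215 < 121393, so the largest Fibonacci number not exceeding 114215 is 75025.

75025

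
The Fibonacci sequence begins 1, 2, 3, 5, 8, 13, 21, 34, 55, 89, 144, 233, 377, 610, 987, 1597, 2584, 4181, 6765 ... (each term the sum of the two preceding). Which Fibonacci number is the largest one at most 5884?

4181

4181 ≤ 5884 < 6765, so the largest Fibonacci number not exceeding 5884 is 4181.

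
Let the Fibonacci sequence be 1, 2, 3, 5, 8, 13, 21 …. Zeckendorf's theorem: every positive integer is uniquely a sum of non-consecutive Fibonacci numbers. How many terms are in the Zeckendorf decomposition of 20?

3

Greedy algorithm:
13 ≤ 20 < 21, so take 13; remainder 7
5 ≤ 7 < 8, so take 5; remainder 2
2 ≤ 2 < 3, so take 2; remainder 0
20 = 13 + 5 + 2, which has 3 terms.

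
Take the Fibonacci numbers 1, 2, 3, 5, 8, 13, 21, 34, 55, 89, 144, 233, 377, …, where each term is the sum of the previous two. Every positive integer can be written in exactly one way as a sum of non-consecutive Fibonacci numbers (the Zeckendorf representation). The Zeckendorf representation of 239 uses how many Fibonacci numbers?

3

233 ≤ 239 < 377, so take 233; remainder 6
5 ≤ 6 < 8, so take 5; remainder 1
1 ≤ 1 < 2, so take 1; remainder 0
239 = 233 + 5 + 1, which has 3 terms.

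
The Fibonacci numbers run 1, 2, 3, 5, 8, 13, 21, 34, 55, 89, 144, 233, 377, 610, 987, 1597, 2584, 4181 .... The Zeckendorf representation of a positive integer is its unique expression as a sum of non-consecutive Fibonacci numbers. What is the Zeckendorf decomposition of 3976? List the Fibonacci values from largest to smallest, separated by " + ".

2584 + 987 + 377 + 21 + 5 + 2

subtract 2584 from 3976: 1392 remains
subtract 987 from 1392: 405 remains
subtract 377 from 405: 28 remains
subtract 21 from 28: 7 remains
subtract 5 from 7: 2 remains
subtract 2 from 2: 0 remains
So 3976 = 2584 + 987 + 377 + 21 + 5 + 2, with no two terms consecutive in the sequence.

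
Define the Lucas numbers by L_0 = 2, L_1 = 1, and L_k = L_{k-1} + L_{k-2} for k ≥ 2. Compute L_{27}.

Iterating the recurrence up to L_{23} = 64079 and L_{22} = 39603:
L_{24} = L_{23} + L_{22} = 64079 + 39603 = 103682
L_{25} = L_{24} + L_{23} = 103682 + 64079 = 167761
L_{26} = L_{25} + L_{24} = 167761 + 103682 = 271443
L_{27} = L_{26} + L_{25} = 271443 + 167761 = 439204

439204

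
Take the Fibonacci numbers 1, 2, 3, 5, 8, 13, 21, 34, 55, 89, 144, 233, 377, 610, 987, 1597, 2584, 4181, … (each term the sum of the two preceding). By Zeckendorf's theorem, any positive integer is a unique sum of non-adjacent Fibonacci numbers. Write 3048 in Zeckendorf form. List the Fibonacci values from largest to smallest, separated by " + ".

2584 + 377 + 55 + 21 + 8 + 3

Greedy algorithm:
2584 ≤ 3048 < 4181, so take 2584; remainder 464
377 ≤ 464 < 610, so take 377; remainder 87
55 ≤ 87 < 89, so take 55; remainder 32
21 ≤ 32 < 34, so take 21; remainder 11
8 ≤ 11 < 13, so take 8; remainder 3
3 ≤ 3 < 5, so take 3; remainder 0
So 3048 = 2584 + 377 + 55 + 21 + 8 + 3, with no two terms consecutive in the sequence.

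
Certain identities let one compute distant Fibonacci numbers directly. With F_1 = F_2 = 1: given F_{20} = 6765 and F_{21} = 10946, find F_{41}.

165580141

By F_{2k+1} = F_k² + F_{k+1}²: F_{41} = 6765² + 10946² = 45765225 + 119814916 = 165580141.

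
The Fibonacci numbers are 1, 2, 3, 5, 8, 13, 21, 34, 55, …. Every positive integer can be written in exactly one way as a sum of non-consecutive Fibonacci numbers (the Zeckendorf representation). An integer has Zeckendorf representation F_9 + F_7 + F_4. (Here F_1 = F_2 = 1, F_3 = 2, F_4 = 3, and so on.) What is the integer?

F_9 + F_7 + F_4 = 34 + 13 + 3 = 50.

50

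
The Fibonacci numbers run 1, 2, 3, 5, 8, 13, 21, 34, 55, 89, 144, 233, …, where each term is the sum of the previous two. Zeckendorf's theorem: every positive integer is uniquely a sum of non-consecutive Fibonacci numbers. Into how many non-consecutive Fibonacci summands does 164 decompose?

144 ≤ 164 < 233, so take 144; remainder 20
13 ≤ 20 < 21, so take 13; remainder 7
5 ≤ 7 < 8, so take 5; remainder 2
2 ≤ 2 < 3, so take 2; remainder 0
164 = 144 + 13 + 5 + 2, which has 4 terms.

4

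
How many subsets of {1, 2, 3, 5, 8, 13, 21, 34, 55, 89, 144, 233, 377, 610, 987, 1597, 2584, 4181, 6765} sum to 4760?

51

Each representation comes from the Zeckendorf form by replacing some F_k with F_{k−1} + F_{k−2} where possible.
4760 = 4181+377+144+55+3 = 4181+377+144+55+2+1 = 4181+377+144+34+21+3 = 4181+377+144+34+21+2+1 = … (47 more), for 51 in all.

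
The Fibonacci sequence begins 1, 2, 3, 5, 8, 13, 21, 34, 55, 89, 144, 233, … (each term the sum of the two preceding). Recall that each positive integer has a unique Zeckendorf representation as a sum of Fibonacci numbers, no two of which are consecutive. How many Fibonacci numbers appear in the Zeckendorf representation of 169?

4

Greedily peel off the largest Fibonacci term at each step:
subtract 144 from 169: 25 remains
subtract 21 from 25: 4 remains
subtract 3 from 4: 1 remains
subtract 1 from 1: 0 remains
169 = 144 + 21 + 3 + 1, which has 4 terms.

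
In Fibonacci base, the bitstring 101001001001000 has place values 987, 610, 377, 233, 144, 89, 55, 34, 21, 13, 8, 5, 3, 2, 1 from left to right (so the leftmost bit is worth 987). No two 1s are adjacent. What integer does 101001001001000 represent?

1479

Summing the place values of the 1 bits: 987 + 377 + 89 + 21 + 5 = 1479.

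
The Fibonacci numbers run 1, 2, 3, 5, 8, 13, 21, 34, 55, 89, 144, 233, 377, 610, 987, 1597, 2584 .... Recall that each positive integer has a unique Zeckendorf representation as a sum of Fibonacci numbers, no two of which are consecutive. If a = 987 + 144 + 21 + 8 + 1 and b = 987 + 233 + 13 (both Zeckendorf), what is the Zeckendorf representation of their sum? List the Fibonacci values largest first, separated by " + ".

The two numbers are 1161 and 1233, so their sum is 2394.
Repeatedly subtract the largest Fibonacci number that fits:
take 1597 (≤ 2394); 2394 − 1597 = 797
take 610 (≤ 797); 797 − 610 = 187
take 144 (≤ 187); 187 − 144 = 43
take 34 (≤ 43); 43 − 34 = 9
take 8 (≤ 9); 9 − 8 = 1
take 1 (≤ 1); 1 − 1 = 0

1597 + 610 + 144 + 34 + 8 + 1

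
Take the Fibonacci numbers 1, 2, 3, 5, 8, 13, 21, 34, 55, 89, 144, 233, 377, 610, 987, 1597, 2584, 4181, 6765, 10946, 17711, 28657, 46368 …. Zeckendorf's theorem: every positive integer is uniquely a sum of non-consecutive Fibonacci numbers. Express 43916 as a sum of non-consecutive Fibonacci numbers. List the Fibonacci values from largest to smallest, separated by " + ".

Greedily peel off the largest Fibonacci term at each step:
43916 − 28657 = 15259
15259 − 10946 = 4313
4313 − 4181 = 132
132 − 89 = 43
43 − 34 = 9
9 − 8 = 1
1 − 1 = 0
So 43916 = 28657 + 10946 + 4181 + 89 + 34 + 8 + 1, with no two terms consecutive in the sequence.

28657 + 10946 + 4181 + 89 + 34 + 8 + 1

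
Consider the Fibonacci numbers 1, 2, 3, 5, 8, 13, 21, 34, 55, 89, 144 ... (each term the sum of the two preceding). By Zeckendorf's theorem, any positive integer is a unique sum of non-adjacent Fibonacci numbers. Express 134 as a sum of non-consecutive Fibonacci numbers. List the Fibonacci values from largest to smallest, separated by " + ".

89 ≤ 134 < 144, so take 89; remainder 45
34 ≤ 45 < 55, so take 34; remainder 11
8 ≤ 11 < 13, so take 8; remainder 3
3 ≤ 3 < 5, so take 3; remainder 0
So 134 = 89 + 34 + 8 + 3, with no two terms consecutive in the sequence.

89 + 34 + 8 + 3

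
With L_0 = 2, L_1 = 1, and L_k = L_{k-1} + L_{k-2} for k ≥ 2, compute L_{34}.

12752043

Iterating the recurrence up to L_{27} = 439204 and L_{26} = 271443:
L_{28} = L_{27} + L_{26} = 439204 + 271443 = 710647
L_{29} = L_{28} + L_{27} = 710647 + 439204 = 1149851
L_{30} = L_{29} + L_{28} = 1149851 + 710647 = 1860498
L_{31} = L_{30} + L_{29} = 1860498 + 1149851 = 3010349
L_{32} = L_{31} + L_{30} = 3010349 + 1860498 = 4870847
L_{33} = L_{32} + L_{31} = 4870847 + 3010349 = 7881196
L_{34} = L_{33} + L_{32} = 7881196 + 4870847 = 12752043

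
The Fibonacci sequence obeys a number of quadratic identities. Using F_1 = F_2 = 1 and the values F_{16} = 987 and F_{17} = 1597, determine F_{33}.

By F_{2k+1} = F_k² + F_{k+1}²: F_{33} = 987² + 1597² = 974169 + 2550409 = 3524578.

3524578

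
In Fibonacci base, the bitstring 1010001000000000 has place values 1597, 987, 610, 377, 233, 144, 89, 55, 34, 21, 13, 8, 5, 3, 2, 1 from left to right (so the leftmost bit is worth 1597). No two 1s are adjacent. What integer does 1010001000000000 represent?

2296

Summing the place values of the 1 bits: 1597 + 610 + 89 = 2296.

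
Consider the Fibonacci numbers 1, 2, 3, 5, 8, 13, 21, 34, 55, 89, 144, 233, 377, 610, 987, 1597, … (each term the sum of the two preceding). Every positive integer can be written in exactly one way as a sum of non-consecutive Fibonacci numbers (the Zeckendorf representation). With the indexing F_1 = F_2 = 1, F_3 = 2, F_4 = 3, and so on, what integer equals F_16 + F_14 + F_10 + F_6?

1427

F_16 + F_14 + F_10 + F_6 = 987 + 377 + 55 + 8 = 1427.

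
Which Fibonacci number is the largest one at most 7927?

6765

6765 ≤ 7927 < 10946, so the largest Fibonacci number not exceeding 7927 is 6765.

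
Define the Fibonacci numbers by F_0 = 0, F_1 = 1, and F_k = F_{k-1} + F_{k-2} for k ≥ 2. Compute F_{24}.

46368

Iterating the recurrence up to F_{17} = 1597 and F_{16} = 987:
F_{18} = F_{17} + F_{16} = 1597 + 987 = 2584
F_{19} = F_{18} + F_{17} = 2584 + 1597 = 4181
F_{20} = F_{19} + F_{18} = 4181 + 2584 = 6765
F_{21} = F_{20} + F_{19} = 6765 + 4181 = 10946
F_{22} = F_{21} + F_{20} = 10946 + 6765 = 17711
F_{23} = F_{22} + F_{21} = 17711 + 10946 = 28657
F_{24} = F_{23} + F_{22} = 28657 + 17711 = 46368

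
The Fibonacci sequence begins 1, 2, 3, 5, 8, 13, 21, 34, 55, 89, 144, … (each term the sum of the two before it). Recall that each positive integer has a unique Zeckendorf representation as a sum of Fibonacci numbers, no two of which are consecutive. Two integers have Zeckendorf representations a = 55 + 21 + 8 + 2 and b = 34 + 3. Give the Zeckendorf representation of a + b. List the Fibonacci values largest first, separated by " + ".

89 + 34

The two numbers are 86 and 37, so their sum is 123.
Repeatedly subtract the largest Fibonacci number that fits:
take 89 (≤ 123); 123 − 89 = 34
take 34 (≤ 34); 34 − 34 = 0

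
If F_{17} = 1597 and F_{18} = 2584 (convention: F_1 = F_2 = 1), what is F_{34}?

5702887

By the doubling identity F_{2k} = F_k(2F_{k+1} − F_k): F_{34} = 1597·(2·2584 − 1597) = 1597·3571 = 5702887.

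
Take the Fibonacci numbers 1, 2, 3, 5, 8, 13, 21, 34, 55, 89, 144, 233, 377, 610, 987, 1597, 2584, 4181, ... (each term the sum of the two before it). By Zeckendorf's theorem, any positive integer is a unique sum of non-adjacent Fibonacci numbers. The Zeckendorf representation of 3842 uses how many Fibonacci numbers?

6

3842: greatest Fibonacci not exceeding it is 2584, leaving 1258
1258: greatest Fibonacci not exceeding it is 987, leaving 271
271: greatest Fibonacci not exceeding it is 233, leaving 38
38: greatest Fibonacci not exceeding it is 34, leaving 4
4: greatest Fibonacci not exceeding it is 3, leaving 1
1: greatest Fibonacci not exceeding it is 1, leaving 0
3842 = 2584 + 987 + 233 + 34 + 3 + 1, which has 6 terms.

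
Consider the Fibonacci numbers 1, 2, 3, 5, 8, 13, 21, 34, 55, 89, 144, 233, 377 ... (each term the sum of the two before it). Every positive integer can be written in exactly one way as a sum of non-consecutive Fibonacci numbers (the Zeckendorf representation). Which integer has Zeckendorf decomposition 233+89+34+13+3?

233+89+34+13+3 = 372.

372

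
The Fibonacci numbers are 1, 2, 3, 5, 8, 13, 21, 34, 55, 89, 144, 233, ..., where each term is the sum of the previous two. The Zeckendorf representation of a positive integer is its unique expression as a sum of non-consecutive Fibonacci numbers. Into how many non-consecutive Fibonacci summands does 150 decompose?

3

150 − 144 = 6
6 − 5 = 1
1 − 1 = 0
150 = 144 + 5 + 1, which has 3 terms.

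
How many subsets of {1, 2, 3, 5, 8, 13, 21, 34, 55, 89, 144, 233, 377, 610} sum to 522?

522 = 377+144+1 = 377+89+55+1 = 377+89+34+21+1 = … (6 more), for 9 in all.

9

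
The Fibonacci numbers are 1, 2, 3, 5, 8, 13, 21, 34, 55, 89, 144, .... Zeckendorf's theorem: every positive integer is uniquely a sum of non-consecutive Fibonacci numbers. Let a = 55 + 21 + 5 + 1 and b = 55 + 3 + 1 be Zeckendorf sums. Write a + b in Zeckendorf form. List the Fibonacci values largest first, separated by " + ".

89 + 34 + 13 + 5

The two numbers are 82 and 59, so their sum is 141.
largest Fibonacci ≤ 141 is 89; 141 − 89 = 52
largest Fibonacci ≤ 52 is 34; 52 − 34 = 18
largest Fibonacci ≤ 18 is 13; 18 − 13 = 5
largest Fibonacci ≤ 5 is 5; 5 − 5 = 0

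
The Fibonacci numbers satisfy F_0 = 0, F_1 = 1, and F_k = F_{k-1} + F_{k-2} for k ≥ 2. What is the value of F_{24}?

46368

Iterating the recurrence up to F_{19} = 4181 and F_{18} = 2584:
F_{20} = F_{19} + F_{18} = 4181 + 2584 = 6765
F_{21} = F_{20} + F_{19} = 6765 + 4181 = 10946
F_{22} = F_{21} + F_{20} = 10946 + 6765 = 17711
F_{23} = F_{22} + F_{21} = 17711 + 10946 = 28657
F_{24} = F_{23} + F_{22} = 28657 + 17711 = 46368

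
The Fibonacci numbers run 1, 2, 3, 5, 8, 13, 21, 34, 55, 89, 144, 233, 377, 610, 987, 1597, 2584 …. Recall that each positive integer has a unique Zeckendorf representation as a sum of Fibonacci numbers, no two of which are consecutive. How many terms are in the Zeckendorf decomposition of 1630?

Greedily peel off the largest Fibonacci term at each step:
1597 ≤ 1630 < 2584, so take 1597; remainder 33
21 ≤ 33 < 34, so take 21; remainder 12
8 ≤ 12 < 13, so take 8; remainder 4
3 ≤ 4 < 5, so take 3; remainder 1
1 ≤ 1 < 2, so take 1; remainder 0
1630 = 1597 + 21 + 8 + 3 + 1, which has 5 terms.

5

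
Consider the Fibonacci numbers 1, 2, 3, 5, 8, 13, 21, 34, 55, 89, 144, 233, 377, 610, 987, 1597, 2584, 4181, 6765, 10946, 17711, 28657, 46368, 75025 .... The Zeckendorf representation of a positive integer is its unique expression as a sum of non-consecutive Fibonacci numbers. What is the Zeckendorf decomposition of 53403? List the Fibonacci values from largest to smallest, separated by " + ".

46368 + 6765 + 233 + 34 + 3

Greedily peel off the largest Fibonacci term at each step:
53403 − 46368 = 7035
7035 − 6765 = 270
270 − 233 = 37
37 − 34 = 3
3 − 3 = 0
So 53403 = 46368 + 6765 + 233 + 34 + 3, with no two terms consecutive in the sequence.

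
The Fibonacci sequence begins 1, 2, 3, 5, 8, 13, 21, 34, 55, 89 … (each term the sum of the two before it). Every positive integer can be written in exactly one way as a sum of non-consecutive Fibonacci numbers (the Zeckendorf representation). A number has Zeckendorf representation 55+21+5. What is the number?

55+21+5 = 81.

81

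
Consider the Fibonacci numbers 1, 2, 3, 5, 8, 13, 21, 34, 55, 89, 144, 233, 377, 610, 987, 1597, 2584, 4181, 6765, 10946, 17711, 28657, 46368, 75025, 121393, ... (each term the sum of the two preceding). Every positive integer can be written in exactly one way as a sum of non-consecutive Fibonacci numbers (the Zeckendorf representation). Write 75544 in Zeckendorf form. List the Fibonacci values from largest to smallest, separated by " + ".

75025 + 377 + 89 + 34 + 13 + 5 + 1

Greedy algorithm:
75544: greatest Fibonacci not exceeding it is 75025, leaving 519
519: greatest Fibonacci not exceeding it is 377, leaving 142
142: greatest Fibonacci not exceeding it is 89, leaving 53
53: greatest Fibonacci not exceeding it is 34, leaving 19
19: greatest Fibonacci not exceeding it is 13, leaving 6
6: greatest Fibonacci not exceeding it is 5, leaving 1
1: greatest Fibonacci not exceeding it is 1, leaving 0
So 75544 = 75025 + 377 + 89 + 34 + 13 + 5 + 1, with no two terms consecutive in the sequence.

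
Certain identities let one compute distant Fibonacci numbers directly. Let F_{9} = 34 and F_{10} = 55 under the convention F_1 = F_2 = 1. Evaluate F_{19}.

4181

By F_{2k+1} = F_k² + F_{k+1}²: F_{19} = 34² + 55² = 1156 + 3025 = 4181.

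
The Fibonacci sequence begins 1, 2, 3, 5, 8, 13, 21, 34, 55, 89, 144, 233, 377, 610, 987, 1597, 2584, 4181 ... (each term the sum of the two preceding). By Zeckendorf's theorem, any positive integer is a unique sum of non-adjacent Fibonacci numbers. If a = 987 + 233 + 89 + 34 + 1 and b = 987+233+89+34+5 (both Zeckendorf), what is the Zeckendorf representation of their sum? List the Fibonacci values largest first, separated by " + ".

2584 + 89 + 13 + 5 + 1

The two numbers are 1344 and 1348, so their sum is 2692.
subtract 2584 from 2692: 108 remains
subtract 89 from 108: 19 remains
subtract 13 from 19: 6 remains
subtract 5 from 6: 1 remains
subtract 1 from 1: 0 remains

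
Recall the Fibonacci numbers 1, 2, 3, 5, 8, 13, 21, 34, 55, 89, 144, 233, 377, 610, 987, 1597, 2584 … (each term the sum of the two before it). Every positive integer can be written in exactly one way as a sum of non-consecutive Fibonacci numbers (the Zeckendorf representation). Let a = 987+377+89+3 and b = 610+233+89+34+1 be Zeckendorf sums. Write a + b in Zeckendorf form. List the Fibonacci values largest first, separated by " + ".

The two numbers are 1456 and 967, so their sum is 2423.
2423: greatest Fibonacci not exceeding it is 1597, leaving 826
826: greatest Fibonacci not exceeding it is 610, leaving 216
216: greatest Fibonacci not exceeding it is 144, leaving 72
72: greatest Fibonacci not exceeding it is 55, leaving 17
17: greatest Fibonacci not exceeding it is 13, leaving 4
4: greatest Fibonacci not exceeding it is 3, leaving 1
1: greatest Fibonacci not exceeding it is 1, leaving 0

1597 + 610 + 144 + 55 + 13 + 3 + 1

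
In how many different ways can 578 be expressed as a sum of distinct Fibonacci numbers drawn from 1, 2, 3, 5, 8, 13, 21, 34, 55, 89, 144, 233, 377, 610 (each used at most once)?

10

Each representation comes from the Zeckendorf form by replacing some F_k with F_{k−1} + F_{k−2} where possible.
578 = 377+144+55+2 = 377+144+34+21+2 = 377+144+34+13+8+2 = 377+89+55+34+21+2 = … (6 more), for 10 in all.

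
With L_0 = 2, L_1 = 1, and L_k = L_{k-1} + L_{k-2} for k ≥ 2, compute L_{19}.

Iterating the recurrence up to L_{13} = 521 and L_{12} = 322:
L_{14} = L_{13} + L_{12} = 521 + 322 = 843
L_{15} = L_{14} + L_{13} = 843 + 521 = 1364
L_{16} = L_{15} + L_{14} = 1364 + 843 = 2207
L_{17} = L_{16} + L_{15} = 2207 + 1364 = 3571
L_{18} = L_{17} + L_{16} = 3571 + 2207 = 5778
L_{19} = L_{18} + L_{17} = 5778 + 3571 = 9349

9349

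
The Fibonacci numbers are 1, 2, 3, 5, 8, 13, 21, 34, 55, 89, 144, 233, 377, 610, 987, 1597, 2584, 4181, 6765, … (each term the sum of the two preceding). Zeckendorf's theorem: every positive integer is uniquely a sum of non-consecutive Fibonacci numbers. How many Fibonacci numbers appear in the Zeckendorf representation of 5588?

6

subtract 4181 from 5588: 1407 remains
subtract 987 from 1407: 420 remains
subtract 377 from 420: 43 remains
subtract 34 from 43: 9 remains
subtract 8 from 9: 1 remains
subtract 1 from 1: 0 remains
5588 = 4181 + 987 + 377 + 34 + 8 + 1, which has 6 terms.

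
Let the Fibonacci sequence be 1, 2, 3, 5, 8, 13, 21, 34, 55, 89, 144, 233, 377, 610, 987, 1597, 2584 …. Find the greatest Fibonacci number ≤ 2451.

1597 ≤ 2451 < 2584, so the largest Fibonacci number not exceeding 2451 is 1597.

1597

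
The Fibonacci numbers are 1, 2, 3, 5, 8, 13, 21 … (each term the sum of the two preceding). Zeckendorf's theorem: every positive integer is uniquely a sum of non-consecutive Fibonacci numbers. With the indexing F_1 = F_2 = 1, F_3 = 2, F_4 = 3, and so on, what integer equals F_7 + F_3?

F_7 + F_3 = 13 + 2 = 15.

15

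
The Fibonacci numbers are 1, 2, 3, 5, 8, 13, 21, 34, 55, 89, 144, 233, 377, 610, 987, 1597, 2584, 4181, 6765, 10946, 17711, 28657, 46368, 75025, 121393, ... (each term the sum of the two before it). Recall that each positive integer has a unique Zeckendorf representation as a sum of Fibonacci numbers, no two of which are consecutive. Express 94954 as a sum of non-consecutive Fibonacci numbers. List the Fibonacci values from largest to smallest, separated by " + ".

75025 + 17711 + 1597 + 610 + 8 + 3

94954 − 75025 = 19929
19929 − 17711 = 2218
2218 − 1597 = 621
621 − 610 = 11
11 − 8 = 3
3 − 3 = 0
So 94954 = 75025 + 17711 + 1597 + 610 + 8 + 3, with no two terms consecutive in the sequence.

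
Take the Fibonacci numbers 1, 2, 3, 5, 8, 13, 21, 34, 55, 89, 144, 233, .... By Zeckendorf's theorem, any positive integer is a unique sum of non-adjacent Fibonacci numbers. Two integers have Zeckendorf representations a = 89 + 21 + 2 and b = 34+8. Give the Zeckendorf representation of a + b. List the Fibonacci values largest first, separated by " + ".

The two numbers are 112 and 42, so their sum is 154.
Greedily peel off the largest Fibonacci term at each step:
154 − 144 = 10
10 − 8 = 2
2 − 2 = 0

144 + 8 + 2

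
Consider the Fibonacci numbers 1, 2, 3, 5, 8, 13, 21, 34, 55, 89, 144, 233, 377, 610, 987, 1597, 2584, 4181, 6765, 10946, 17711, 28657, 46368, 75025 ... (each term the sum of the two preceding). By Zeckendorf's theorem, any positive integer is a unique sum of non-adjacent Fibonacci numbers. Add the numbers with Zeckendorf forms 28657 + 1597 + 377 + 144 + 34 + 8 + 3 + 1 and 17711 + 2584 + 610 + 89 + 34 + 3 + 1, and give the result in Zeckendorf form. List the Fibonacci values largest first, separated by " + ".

The two numbers are 30821 and 21032, so their sum is 51853.
46368 ≤ 51853 < 75025, so take 46368; remainder 5485
4181 ≤ 5485 < 6765, so take 4181; remainder 1304
987 ≤ 1304 < 1597, so take 987; remainder 317
233 ≤ 317 < 377, so take 233; remainder 84
55 ≤ 84 < 89, so take 55; remainder 29
21 ≤ 29 < 34, so take 21; remainder 8
8 ≤ 8 < 13, so take 8; remainder 0

46368 + 4181 + 987 + 233 + 55 + 21 + 8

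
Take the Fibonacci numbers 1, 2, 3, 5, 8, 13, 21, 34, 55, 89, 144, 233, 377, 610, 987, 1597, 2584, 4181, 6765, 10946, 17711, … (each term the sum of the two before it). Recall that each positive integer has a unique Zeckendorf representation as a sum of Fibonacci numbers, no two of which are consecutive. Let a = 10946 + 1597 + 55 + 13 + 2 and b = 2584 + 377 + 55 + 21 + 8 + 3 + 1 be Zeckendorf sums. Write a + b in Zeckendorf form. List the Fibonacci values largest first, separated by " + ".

10946 + 4181 + 377 + 144 + 13 + 1

The two numbers are 12613 and 3049, so their sum is 15662.
Repeatedly subtract the largest Fibonacci number that fits:
10946 ≤ 15662 < 17711, so take 10946; remainder 4716
4181 ≤ 4716 < 6765, so take 4181; remainder 535
377 ≤ 535 < 610, so take 377; remainder 158
144 ≤ 158 < 233, so take 144; remainder 14
13 ≤ 14 < 21, so take 13; remainder 1
1 ≤ 1 < 2, so take 1; remainder 0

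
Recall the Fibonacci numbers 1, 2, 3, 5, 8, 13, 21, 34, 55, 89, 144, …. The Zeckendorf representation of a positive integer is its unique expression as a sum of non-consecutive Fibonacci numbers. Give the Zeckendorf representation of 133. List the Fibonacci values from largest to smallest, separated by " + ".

89 + 34 + 8 + 2

133 − 89 = 44
44 − 34 = 10
10 − 8 = 2
2 − 2 = 0
So 133 = 89 + 34 + 8 + 2, with no two terms consecutive in the sequence.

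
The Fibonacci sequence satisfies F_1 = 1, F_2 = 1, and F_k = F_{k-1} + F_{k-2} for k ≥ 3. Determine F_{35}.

Iterating the recurrence up to F_{31} = 1346269 and F_{30} = 832040:
F_{32} = F_{31} + F_{30} = 1346269 + 832040 = 2178309
F_{33} = F_{32} + F_{31} = 2178309 + 1346269 = 3524578
F_{34} = F_{33} + F_{32} = 3524578 + 2178309 = 5702887
F_{35} = F_{34} + F_{33} = 5702887 + 3524578 = 9227465

9227465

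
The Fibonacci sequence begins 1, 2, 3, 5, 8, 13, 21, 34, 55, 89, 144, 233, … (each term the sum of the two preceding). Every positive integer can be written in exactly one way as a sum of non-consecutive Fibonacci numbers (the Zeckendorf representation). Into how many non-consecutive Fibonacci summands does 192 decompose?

Greedy algorithm:
144 ≤ 192 < 233, so take 144; remainder 48
34 ≤ 48 < 55, so take 34; remainder 14
13 ≤ 14 < 21, so take 13; remainder 1
1 ≤ 1 < 2, so take 1; remainder 0
192 = 144 + 34 + 13 + 1, which has 4 terms.

4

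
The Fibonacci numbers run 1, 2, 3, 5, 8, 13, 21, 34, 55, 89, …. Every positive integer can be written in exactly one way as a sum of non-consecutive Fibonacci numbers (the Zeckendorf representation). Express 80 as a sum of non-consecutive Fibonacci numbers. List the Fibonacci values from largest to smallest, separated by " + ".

Greedily peel off the largest Fibonacci term at each step:
55 ≤ 80 < 89, so take 55; remainder 25
21 ≤ 25 < 34, so take 21; remainder 4
3 ≤ 4 < 5, so take 3; remainder 1
1 ≤ 1 < 2, so take 1; remainder 0
So 80 = 55 + 21 + 3 + 1, with no two terms consecutive in the sequence.

55 + 21 + 3 + 1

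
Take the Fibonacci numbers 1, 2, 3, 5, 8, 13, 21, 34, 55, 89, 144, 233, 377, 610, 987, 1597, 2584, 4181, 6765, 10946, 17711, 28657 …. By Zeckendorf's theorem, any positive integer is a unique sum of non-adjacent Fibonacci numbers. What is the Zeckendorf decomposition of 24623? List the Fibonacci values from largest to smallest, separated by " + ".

17711 + 6765 + 144 + 3

Greedily peel off the largest Fibonacci term at each step:
take 17711 (≤ 24623); 24623 − 17711 = 6912
take 6765 (≤ 6912); 6912 − 6765 = 147
take 144 (≤ 147); 147 − 144 = 3
take 3 (≤ 3); 3 − 3 = 0
So 24623 = 17711 + 6765 + 144 + 3, with no two terms consecutive in the sequence.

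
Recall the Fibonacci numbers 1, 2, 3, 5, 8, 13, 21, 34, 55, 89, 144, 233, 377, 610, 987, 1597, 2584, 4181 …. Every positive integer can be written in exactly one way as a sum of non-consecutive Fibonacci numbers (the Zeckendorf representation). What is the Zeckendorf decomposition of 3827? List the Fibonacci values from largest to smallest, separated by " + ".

Repeatedly subtract the largest Fibonacci number that fits:
largest Fibonacci ≤ 3827 is 2584; 3827 − 2584 = 1243
largest Fibonacci ≤ 1243 is 987; 1243 − 987 = 256
largest Fibonacci ≤ 256 is 233; 256 − 233 = 23
largest Fibonacci ≤ 23 is 21; 23 − 21 = 2
largest Fibonacci ≤ 2 is 2; 2 − 2 = 0
So 3827 = 2584 + 987 + 233 + 21 + 2, with no two terms consecutive in the sequence.

2584 + 987 + 233 + 21 + 2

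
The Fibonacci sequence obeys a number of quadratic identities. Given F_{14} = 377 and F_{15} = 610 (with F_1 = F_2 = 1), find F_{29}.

514229

By F_{2k+1} = F_k² + F_{k+1}²: F_{29} = 377² + 610² = 142129 + 372100 = 514229.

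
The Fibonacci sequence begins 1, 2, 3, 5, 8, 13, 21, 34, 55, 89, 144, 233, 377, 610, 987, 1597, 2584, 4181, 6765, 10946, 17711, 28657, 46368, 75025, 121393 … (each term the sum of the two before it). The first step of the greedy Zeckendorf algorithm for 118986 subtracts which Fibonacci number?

75025 ≤ 118986 < 121393, so the largest Fibonacci number not exceeding 118986 is 75025.

75025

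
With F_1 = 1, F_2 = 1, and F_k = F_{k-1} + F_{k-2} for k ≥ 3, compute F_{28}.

317811

Iterating the recurrence up to F_{24} = 46368 and F_{23} = 28657:
F_{25} = F_{24} + F_{23} = 46368 + 28657 = 75025
F_{26} = F_{25} + F_{24} = 75025 + 46368 = 121393
F_{27} = F_{26} + F_{25} = 121393 + 75025 = 196418
F_{28} = F_{27} + F_{26} = 196418 + 121393 = 317811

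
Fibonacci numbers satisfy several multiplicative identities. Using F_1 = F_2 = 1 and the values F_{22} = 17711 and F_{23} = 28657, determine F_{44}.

By the doubling identity F_{2k} = F_k(2F_{k+1} − F_k): F_{44} = 17711·(2·28657 − 17711) = 17711·39603 = 701408733.

701408733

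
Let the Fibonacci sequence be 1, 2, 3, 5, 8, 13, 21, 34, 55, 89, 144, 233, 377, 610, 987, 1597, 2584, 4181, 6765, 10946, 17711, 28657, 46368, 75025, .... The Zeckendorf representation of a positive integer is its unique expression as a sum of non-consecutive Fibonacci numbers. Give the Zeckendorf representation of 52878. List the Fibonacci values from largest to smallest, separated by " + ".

46368 + 4181 + 1597 + 610 + 89 + 21 + 8 + 3 + 1

46368 ≤ 52878 < 75025, so take 46368; remainder 6510
4181 ≤ 6510 < 6765, so take 4181; remainder 2329
1597 ≤ 2329 < 2584, so take 1597; remainder 732
610 ≤ 732 < 987, so take 610; remainder 122
89 ≤ 122 < 144, so take 89; remainder 33
21 ≤ 33 < 34, so take 21; remainder 12
8 ≤ 12 < 13, so take 8; remainder 4
3 ≤ 4 < 5, so take 3; remainder 1
1 ≤ 1 < 2, so take 1; remainder 0
So 52878 = 46368 + 4181 + 1597 + 610 + 89 + 21 + 8 + 3 + 1, with no two terms consecutive in the sequence.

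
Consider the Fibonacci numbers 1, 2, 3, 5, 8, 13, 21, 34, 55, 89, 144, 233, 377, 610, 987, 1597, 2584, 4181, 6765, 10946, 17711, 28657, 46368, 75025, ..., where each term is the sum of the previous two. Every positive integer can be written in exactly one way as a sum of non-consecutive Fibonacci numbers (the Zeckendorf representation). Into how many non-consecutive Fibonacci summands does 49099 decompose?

Greedily peel off the largest Fibonacci term at each step:
largest Fibonacci ≤ 49099 is 46368; 49099 − 46368 = 2731
largest Fibonacci ≤ 2731 is 2584; 2731 − 2584 = 147
largest Fibonacci ≤ 147 is 144; 147 − 144 = 3
largest Fibonacci ≤ 3 is 3; 3 − 3 = 0
49099 = 46368 + 2584 + 144 + 3, which has 4 terms.

4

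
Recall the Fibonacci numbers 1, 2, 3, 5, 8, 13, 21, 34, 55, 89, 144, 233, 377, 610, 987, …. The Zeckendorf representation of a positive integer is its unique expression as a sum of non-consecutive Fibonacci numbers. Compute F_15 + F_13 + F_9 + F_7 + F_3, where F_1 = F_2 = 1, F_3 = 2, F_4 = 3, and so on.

F_15 + F_13 + F_9 + F_7 + F_3 = 610 + 233 + 34 + 13 + 2 = 892.

892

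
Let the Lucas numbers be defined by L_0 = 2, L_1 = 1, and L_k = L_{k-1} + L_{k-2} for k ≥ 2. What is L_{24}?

103682

Iterating the recurrence up to L_{19} = 9349 and L_{18} = 5778:
L_{20} = L_{19} + L_{18} = 9349 + 5778 = 15127
L_{21} = L_{20} + L_{19} = 15127 + 9349 = 24476
L_{22} = L_{21} + L_{20} = 24476 + 15127 = 39603
L_{23} = L_{22} + L_{21} = 39603 + 24476 = 64079
L_{24} = L_{23} + L_{22} = 64079 + 39603 = 103682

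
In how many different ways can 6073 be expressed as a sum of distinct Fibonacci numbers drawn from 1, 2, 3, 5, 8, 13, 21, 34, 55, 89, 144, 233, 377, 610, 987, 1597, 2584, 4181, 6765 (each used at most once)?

Starting from the Zeckendorf form and repeatedly splitting a term F_k into F_{k−1} + F_{k−2} (when neither is already used) reaches every representation.
6073 = 4181+1597+233+55+5+2 = 4181+1597+233+34+21+5+2 = 4181+1597+144+89+55+5+2 = 4181+987+610+233+55+5+2 = … (20 more), for 24 in all.

24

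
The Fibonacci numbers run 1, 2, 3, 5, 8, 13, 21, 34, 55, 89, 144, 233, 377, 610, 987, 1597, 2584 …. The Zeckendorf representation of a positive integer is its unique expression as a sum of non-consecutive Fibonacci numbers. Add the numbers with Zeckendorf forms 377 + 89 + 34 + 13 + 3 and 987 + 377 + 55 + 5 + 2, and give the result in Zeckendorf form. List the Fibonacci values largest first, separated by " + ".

1597 + 233 + 89 + 21 + 2

The two numbers are 516 and 1426, so their sum is 1942.
Greedily peel off the largest Fibonacci term at each step:
1597 ≤ 1942 < 2584, so take 1597; remainder 345
233 ≤ 345 < 377, so take 233; remainder 112
89 ≤ 112 < 144, so take 89; remainder 23
21 ≤ 23 < 34, so take 21; remainder 2
2 ≤ 2 < 3, so take 2; remainder 0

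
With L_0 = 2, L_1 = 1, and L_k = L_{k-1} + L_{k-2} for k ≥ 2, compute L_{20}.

Iterating the recurrence up to L_{14} = 843 and L_{13} = 521:
L_{15} = L_{14} + L_{13} = 843 + 521 = 1364
L_{16} = L_{15} + L_{14} = 1364 + 843 = 2207
L_{17} = L_{16} + L_{15} = 2207 + 1364 = 3571
L_{18} = L_{17} + L_{16} = 3571 + 2207 = 5778
L_{19} = L_{18} + L_{17} = 5778 + 3571 = 9349
L_{20} = L_{19} + L_{18} = 9349 + 5778 = 15127

15127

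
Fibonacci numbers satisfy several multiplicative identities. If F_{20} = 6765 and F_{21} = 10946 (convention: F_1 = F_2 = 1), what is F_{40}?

102334155

By the doubling identity F_{2k} = F_k(2F_{k+1} − F_k): F_{40} = 6765·(2·10946 − 6765) = 6765·15127 = 102334155.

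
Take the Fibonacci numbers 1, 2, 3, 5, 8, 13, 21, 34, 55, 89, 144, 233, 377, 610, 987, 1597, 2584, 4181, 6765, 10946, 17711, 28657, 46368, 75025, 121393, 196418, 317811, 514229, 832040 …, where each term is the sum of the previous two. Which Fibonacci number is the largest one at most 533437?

514229 ≤ 533437 < 832040, so the largest Fibonacci number not exceeding 533437 is 514229.

514229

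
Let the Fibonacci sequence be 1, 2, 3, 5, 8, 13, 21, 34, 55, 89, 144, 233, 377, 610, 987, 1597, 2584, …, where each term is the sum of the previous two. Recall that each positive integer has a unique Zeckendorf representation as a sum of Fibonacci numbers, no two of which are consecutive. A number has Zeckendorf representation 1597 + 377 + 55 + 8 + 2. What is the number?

1597 + 377 + 55 + 8 + 2 = 2039.

2039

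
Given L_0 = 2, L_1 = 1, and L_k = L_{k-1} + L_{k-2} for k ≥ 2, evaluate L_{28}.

710647

Iterating the recurrence up to L_{22} = 39603 and L_{21} = 24476:
L_{23} = L_{22} + L_{21} = 39603 + 24476 = 64079
L_{24} = L_{23} + L_{22} = 64079 + 39603 = 103682
L_{25} = L_{24} + L_{23} = 103682 + 64079 = 167761
L_{26} = L_{25} + L_{24} = 167761 + 103682 = 271443
L_{27} = L_{26} + L_{25} = 271443 + 167761 = 439204
L_{28} = L_{27} + L_{26} = 439204 + 271443 = 710647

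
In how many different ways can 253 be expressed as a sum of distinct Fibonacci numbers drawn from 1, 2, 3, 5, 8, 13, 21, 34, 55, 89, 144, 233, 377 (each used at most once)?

Each representation comes from the Zeckendorf form by replacing some F_k with F_{k−1} + F_{k−2} where possible.
253 = 233+13+5+2 = 144+89+13+5+2 = 144+55+34+13+5+2 — 3 representations.

3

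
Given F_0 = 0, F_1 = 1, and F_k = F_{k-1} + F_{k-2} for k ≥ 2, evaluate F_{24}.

Iterating the recurrence up to F_{17} = 1597 and F_{16} = 987:
F_{18} = F_{17} + F_{16} = 1597 + 987 = 2584
F_{19} = F_{18} + F_{17} = 2584 + 1597 = 4181
F_{20} = F_{19} + F_{18} = 4181 + 2584 = 6765
F_{21} = F_{20} + F_{19} = 6765 + 4181 = 10946
F_{22} = F_{21} + F_{20} = 10946 + 6765 = 17711
F_{23} = F_{22} + F_{21} = 17711 + 10946 = 28657
F_{24} = F_{23} + F_{22} = 28657 + 17711 = 46368

46368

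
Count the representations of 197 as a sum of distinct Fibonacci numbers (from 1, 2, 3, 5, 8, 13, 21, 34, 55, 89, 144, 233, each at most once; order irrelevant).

Each representation comes from the Zeckendorf form by replacing some F_k with F_{k−1} + F_{k−2} where possible.
197 = 144+34+13+5+1 = 144+34+13+3+2+1 = 89+55+34+13+5+1 = 144+34+8+5+3+2+1 = 89+55+34+13+3+2+1 = … (3 more), for 8 in all.

8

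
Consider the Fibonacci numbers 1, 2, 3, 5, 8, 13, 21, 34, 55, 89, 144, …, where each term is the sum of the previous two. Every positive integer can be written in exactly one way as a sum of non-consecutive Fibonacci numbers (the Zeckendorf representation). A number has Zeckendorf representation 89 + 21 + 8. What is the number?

89 + 21 + 8 = 118.

118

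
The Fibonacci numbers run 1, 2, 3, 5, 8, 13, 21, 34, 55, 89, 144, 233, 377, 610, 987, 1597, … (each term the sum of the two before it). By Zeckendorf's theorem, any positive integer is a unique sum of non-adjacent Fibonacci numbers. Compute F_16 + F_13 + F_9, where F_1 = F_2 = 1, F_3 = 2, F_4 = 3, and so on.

1254

F_16 + F_13 + F_9 = 987 + 233 + 34 = 1254.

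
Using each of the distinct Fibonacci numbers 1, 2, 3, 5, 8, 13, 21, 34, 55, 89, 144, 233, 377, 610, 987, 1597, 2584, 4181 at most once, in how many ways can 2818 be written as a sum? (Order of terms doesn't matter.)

Each representation comes from the Zeckendorf form by replacing some F_k with F_{k−1} + F_{k−2} where possible.
2818 = 2584+233+1 = 2584+144+89+1 = 1597+987+233+1 = … (15 more), for 18 in all.

18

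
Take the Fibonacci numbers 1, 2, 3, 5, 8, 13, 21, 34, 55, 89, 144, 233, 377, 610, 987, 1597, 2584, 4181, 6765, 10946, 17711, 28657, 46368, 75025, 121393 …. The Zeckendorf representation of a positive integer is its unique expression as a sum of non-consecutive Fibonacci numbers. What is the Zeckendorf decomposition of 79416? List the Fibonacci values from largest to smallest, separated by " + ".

subtract 75025 from 79416: 4391 remains
subtract 4181 from 4391: 210 remains
subtract 144 from 210: 66 remains
subtract 55 from 66: 11 remains
subtract 8 from 11: 3 remains
subtract 3 from 3: 0 remains
So 79416 = 75025 + 4181 + 144 + 55 + 8 + 3, with no two terms consecutive in the sequence.

75025 + 4181 + 144 + 55 + 8 + 3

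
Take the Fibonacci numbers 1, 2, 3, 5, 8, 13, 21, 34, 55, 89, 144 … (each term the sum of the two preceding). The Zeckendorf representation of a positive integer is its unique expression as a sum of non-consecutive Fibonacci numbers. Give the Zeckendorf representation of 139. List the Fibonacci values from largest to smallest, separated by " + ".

subtract 89 from 139: 50 remains
subtract 34 from 50: 16 remains
subtract 13 from 16: 3 remains
subtract 3 from 3: 0 remains
So 139 = 89 + 34 + 13 + 3, with no two terms consecutive in the sequence.

89 + 34 + 13 + 3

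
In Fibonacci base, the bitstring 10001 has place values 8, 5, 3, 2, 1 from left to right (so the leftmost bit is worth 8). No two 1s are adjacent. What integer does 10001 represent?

9

Summing the place values of the 1 bits: 8 + 1 = 9.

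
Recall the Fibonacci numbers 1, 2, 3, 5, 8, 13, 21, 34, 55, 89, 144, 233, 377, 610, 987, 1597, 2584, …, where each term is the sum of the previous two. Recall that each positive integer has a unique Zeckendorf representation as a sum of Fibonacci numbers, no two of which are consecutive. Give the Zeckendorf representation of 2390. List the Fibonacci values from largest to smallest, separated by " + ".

2390 − 1597 = 793
793 − 610 = 183
183 − 144 = 39
39 − 34 = 5
5 − 5 = 0
So 2390 = 1597 + 610 + 144 + 34 + 5, with no two terms consecutive in the sequence.

1597 + 610 + 144 + 34 + 5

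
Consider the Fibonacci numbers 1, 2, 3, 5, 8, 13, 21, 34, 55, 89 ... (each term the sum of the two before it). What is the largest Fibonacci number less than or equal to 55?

55 ≤ 55 < 89, so the largest Fibonacci number not exceeding 55 is 55.

55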